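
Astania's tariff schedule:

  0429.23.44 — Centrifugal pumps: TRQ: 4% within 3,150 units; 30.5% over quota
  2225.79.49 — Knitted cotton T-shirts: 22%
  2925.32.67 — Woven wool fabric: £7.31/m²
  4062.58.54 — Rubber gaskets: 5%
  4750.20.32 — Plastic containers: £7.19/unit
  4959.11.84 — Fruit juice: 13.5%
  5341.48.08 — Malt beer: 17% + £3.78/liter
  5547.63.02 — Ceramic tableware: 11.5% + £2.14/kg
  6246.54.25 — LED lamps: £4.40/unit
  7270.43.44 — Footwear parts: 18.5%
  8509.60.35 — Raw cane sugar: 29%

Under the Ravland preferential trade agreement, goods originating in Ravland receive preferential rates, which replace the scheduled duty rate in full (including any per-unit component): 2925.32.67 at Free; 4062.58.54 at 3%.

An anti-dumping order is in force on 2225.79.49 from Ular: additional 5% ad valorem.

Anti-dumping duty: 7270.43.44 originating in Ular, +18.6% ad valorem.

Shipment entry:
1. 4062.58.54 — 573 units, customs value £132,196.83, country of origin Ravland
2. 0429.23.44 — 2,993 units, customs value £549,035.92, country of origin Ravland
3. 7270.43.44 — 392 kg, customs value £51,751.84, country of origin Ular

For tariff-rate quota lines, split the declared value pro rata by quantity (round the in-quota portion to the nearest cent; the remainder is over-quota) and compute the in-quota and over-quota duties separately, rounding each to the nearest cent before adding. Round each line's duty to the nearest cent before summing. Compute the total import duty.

£45,127.27

Line 1 (4062.58.54, Ravland, 573 units, £132,196.83):
Base rate for 4062.58.54 is 5%.
Origin Ravland qualifies under the Astania–Ravland agreement and 4062.58.54 is covered: preferential rate 3% applies instead.
Duty = £132,196.83 × 3% = £3,965.90.
Line 2 (0429.23.44, Ravland, 2,993 units, £549,035.92):
Code 0429.23.44 is under a tariff-rate quota (threshold 3,150 units). Quantity 2,993 units is within the quota, so the in-quota rate 4% applies to the full value.
Duty = £549,035.92 × 4% = £21,961.44.
Line 3 (7270.43.44, Ular, 392 kg, £51,751.84):
Base rate for 7270.43.44 is 18.5%.
Additional duty on 7270.43.44 from Ular: +18.6%. Applied ad valorem rate: 18.5% + 18.6% = 37.1%.
Duty = £51,751.84 × 37.1% = £19,199.93.
Total = £3,965.90 + £21,961.44 + £19,199.93 = £45,127.27.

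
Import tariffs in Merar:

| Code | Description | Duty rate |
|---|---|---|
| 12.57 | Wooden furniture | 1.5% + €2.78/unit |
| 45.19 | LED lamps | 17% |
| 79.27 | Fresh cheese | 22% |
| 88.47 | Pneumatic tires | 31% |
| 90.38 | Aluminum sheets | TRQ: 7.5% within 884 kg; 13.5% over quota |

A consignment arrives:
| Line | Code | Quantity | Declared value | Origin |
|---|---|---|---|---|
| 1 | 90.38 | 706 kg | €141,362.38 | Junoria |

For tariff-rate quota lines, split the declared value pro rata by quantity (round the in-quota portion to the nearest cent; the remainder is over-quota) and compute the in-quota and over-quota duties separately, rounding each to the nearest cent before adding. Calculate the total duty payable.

€10,602.18

Line 1 (90.38, Junoria, 706 kg, €141,362.38):
Code 90.38 is under a tariff-rate quota (threshold 884 kg). Quantity 706 kg is within the quota, so the in-quota rate 7.5% applies to the full value.
Duty = €141,362.38 × 7.5% = €10,602.18.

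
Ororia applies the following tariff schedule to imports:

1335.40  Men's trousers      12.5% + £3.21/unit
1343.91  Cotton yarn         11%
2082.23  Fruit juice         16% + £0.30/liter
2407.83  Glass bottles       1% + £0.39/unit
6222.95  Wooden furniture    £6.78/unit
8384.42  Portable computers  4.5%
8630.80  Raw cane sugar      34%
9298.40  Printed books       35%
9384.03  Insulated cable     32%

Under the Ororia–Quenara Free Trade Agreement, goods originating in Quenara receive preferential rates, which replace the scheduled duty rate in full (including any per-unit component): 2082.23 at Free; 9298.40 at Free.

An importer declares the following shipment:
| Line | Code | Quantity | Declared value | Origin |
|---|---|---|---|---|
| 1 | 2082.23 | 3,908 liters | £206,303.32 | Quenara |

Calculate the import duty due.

£0.00

Line 1 (2082.23, Quenara, 3,908 liters, £206,303.32):
Base rate for 2082.23 is 16% + £0.30/liter.
Origin Quenara qualifies under the Ororia–Quenara agreement and 2082.23 is covered: preferential rate Free applies instead.
Duty = £206,303.32 × 0% = £0.00.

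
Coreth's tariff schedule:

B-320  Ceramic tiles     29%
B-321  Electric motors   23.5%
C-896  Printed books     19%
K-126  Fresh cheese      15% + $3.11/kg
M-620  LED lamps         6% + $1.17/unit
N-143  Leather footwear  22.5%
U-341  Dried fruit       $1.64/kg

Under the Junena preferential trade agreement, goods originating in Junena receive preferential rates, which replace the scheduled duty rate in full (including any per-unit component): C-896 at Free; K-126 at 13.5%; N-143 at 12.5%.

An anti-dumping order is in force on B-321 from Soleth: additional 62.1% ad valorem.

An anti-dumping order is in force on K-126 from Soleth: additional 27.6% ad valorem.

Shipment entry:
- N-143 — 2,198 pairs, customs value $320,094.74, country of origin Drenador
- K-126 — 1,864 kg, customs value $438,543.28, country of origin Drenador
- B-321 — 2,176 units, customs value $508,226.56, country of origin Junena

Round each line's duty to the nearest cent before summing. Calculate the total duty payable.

$263,033.09

Line 1 (N-143, Drenador, 2,198 pairs, $320,094.74):
Base rate for N-143 is 22.5%.
N-143 has an FTA preferential rate, but origin Drenador is not Junena; base rate stands.
Duty = $320,094.74 × 22.5% = $72,021.32.
Line 2 (K-126, Drenador, 1,864 kg, $438,543.28):
Base rate for K-126 is 15% + $3.11/kg.
K-126 has an FTA preferential rate, but origin Drenador is not Junena; base rate stands.
The additional-duty order on K-126 targets Soleth, not Drenador; it does not apply.
Duty = $438,543.28 × 15% + 1,864 × $3.11 = $71,578.53.
Line 3 (B-321, Junena, 2,176 units, $508,226.56):
Base rate for B-321 is 23.5%.
Origin Junena is the FTA partner but B-321 is not on the preference list; base rate stands.
The additional-duty order on B-321 targets Soleth, not Junena; it does not apply.
Duty = $508,226.56 × 23.5% = $119,433.24.
Total = $72,021.32 + $71,578.53 + $119,433.24 = $263,033.09.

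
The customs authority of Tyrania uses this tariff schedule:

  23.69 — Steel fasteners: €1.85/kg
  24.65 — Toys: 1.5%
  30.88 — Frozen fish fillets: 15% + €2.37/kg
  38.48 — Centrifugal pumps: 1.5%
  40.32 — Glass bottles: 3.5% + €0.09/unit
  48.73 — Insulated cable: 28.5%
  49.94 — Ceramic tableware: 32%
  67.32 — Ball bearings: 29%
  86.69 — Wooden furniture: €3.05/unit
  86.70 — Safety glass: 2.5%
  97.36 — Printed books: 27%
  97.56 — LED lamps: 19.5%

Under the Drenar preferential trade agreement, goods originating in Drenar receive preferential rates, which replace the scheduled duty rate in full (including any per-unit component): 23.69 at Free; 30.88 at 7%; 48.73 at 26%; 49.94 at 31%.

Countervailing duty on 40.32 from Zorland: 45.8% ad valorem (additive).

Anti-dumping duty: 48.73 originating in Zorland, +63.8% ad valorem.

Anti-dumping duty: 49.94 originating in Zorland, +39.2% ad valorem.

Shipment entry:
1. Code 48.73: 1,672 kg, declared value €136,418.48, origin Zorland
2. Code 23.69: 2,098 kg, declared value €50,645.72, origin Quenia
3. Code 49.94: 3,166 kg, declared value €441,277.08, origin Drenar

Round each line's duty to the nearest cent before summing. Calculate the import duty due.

€266,591.45

Line 1 (48.73, Zorland, 1,672 kg, €136,418.48):
Base rate for 48.73 is 28.5%.
48.73 has an FTA preferential rate, but origin Zorland is not Drenar; base rate stands.
Additional duty on 48.73 from Zorland: +63.8%. Applied ad valorem rate: 28.5% + 63.8% = 92.3%.
Duty = €136,418.48 × 92.3% = €125,914.26.
Line 2 (23.69, Quenia, 2,098 kg, €50,645.72):
Base rate for 23.69 is €1.85/kg.
23.69 has an FTA preferential rate, but origin Quenia is not Drenar; base rate stands.
Duty = 2,098 × €1.85 = €3,881.30.
Line 3 (49.94, Drenar, 3,166 kg, €441,277.08):
Base rate for 49.94 is 32%.
Origin Drenar qualifies under the Tyrania–Drenar agreement and 49.94 is covered: preferential rate 31% applies instead.
The additional-duty order on 49.94 targets Zorland, not Drenar; it does not apply.
Duty = €441,277.08 × 31% = €136,795.89.
Total = €125,914.26 + €3,881.30 + €136,795.89 = €266,591.45.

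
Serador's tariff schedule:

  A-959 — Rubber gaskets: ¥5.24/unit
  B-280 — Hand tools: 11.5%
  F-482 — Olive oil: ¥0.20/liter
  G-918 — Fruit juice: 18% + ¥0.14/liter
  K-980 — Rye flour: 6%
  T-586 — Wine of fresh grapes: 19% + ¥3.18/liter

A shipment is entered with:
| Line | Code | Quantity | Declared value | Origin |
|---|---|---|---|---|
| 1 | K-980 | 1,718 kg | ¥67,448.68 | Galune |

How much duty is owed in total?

Line 1 (K-980, Galune, 1,718 kg, ¥67,448.68):
Base rate for K-980 is 6%.
Duty = ¥67,448.68 × 6% = ¥4,046.92.

¥4,046.92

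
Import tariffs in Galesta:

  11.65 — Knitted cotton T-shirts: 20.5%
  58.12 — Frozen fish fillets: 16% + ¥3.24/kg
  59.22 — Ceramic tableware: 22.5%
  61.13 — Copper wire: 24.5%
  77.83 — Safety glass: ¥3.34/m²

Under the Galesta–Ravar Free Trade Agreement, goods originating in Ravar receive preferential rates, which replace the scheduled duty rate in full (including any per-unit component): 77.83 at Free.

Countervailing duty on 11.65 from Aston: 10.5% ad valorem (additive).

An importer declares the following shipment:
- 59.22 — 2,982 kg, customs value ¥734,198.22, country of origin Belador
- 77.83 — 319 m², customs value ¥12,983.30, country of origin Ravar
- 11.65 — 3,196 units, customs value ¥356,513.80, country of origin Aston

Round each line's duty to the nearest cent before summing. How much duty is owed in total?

Line 1 (59.22, Belador, 2,982 kg, ¥734,198.22):
Base rate for 59.22 is 22.5%.
Duty = ¥734,198.22 × 22.5% = ¥165,194.60.
Line 2 (77.83, Ravar, 319 m², ¥12,983.30):
Base rate for 77.83 is ¥3.34/m².
Origin Ravar qualifies under the Galesta–Ravar agreement and 77.83 is covered: preferential rate Free applies instead.
Duty = ¥12,983.30 × 0% = ¥0.00.
Line 3 (11.65, Aston, 3,196 units, ¥356,513.80):
Base rate for 11.65 is 20.5%.
Additional duty on 11.65 from Aston: +10.5%. Applied ad valorem rate: 20.5% + 10.5% = 31%.
Duty = ¥356,513.80 × 31% = ¥110,519.28.
Total = ¥165,194.60 + ¥0.00 + ¥110,519.28 = ¥275,713.88.

¥275,713.88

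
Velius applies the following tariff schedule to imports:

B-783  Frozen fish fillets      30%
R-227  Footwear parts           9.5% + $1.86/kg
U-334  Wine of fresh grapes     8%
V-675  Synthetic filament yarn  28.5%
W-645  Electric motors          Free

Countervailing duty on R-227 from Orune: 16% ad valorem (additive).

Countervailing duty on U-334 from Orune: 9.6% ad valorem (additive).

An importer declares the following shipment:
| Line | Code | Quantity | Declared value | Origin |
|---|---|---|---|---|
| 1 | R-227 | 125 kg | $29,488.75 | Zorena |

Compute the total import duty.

Line 1 (R-227, Zorena, 125 kg, $29,488.75):
Base rate for R-227 is 9.5% + $1.86/kg.
The additional-duty order on R-227 targets Orune, not Zorena; it does not apply.
Duty = $29,488.75 × 9.5% + 125 × $1.86 = $3,033.93.

$3,033.93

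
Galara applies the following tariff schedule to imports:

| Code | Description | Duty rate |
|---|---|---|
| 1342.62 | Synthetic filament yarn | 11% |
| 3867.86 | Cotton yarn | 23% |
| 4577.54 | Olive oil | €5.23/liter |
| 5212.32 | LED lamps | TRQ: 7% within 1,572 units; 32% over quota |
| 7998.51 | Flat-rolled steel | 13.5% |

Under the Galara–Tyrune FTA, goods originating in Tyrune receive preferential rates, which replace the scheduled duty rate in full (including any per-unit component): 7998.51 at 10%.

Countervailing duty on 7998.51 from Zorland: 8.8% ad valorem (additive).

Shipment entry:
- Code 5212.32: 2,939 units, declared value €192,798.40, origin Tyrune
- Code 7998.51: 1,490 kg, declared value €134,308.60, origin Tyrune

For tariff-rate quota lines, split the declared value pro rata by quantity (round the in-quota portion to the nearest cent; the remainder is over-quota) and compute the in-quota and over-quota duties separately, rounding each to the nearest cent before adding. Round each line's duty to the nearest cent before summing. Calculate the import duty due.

Line 1 (5212.32, Tyrune, 2,939 units, €192,798.40):
Code 5212.32 is under a tariff-rate quota (threshold 1,572 units). In-quota: 1,572 units at 7%; over-quota: 1,367 units at 32%.
Pro-rata value split: in-quota = €192,798.40 × 1,572/2,939 = €103,123.20; over-quota = €192,798.40 − €103,123.20 = €89,675.20.
In-quota duty = €103,123.20 × 7% = €7,218.62. Over-quota duty = €89,675.20 × 32% = €28,696.06.
Line duty = €7,218.62 + €28,696.06 = €35,914.68.
Line 2 (7998.51, Tyrune, 1,490 kg, €134,308.60):
Base rate for 7998.51 is 13.5%.
Origin Tyrune qualifies under the Galara–Tyrune agreement and 7998.51 is covered: preferential rate 10% applies instead.
The additional-duty order on 7998.51 targets Zorland, not Tyrune; it does not apply.
Duty = €134,308.60 × 10% = €13,430.86.
Total = €35,914.68 + €13,430.86 = €49,345.54.

€49,345.54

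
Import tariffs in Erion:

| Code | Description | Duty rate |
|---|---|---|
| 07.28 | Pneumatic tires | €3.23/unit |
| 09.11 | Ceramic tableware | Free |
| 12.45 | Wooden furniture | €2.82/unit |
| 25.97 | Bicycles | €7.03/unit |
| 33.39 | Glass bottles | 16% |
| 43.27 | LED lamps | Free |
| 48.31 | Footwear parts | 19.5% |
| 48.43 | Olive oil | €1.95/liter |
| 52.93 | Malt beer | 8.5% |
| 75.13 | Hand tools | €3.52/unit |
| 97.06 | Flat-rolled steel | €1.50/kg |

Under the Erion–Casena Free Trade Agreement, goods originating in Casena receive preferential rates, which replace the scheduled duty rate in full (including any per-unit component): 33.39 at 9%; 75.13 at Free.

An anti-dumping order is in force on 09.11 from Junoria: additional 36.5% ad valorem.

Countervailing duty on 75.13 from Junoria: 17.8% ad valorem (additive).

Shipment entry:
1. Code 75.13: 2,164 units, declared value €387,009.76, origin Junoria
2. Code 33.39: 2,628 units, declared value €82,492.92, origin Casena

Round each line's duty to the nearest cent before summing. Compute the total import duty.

€83,929.38

Line 1 (75.13, Junoria, 2,164 units, €387,009.76):
Base rate for 75.13 is €3.52/unit.
75.13 has an FTA preferential rate, but origin Junoria is not Casena; base rate stands.
Additional duty on 75.13 from Junoria: +17.8% ad valorem. Applied ad valorem rate = 17.8%.
Duty = €387,009.76 × 17.8% + 2,164 × €3.52 = €76,505.02.
Line 2 (33.39, Casena, 2,628 units, €82,492.92):
Base rate for 33.39 is 16%.
Origin Casena qualifies under the Erion–Casena agreement and 33.39 is covered: preferential rate 9% applies instead.
Duty = €82,492.92 × 9% = €7,424.36.
Total = €76,505.02 + €7,424.36 = €83,929.38.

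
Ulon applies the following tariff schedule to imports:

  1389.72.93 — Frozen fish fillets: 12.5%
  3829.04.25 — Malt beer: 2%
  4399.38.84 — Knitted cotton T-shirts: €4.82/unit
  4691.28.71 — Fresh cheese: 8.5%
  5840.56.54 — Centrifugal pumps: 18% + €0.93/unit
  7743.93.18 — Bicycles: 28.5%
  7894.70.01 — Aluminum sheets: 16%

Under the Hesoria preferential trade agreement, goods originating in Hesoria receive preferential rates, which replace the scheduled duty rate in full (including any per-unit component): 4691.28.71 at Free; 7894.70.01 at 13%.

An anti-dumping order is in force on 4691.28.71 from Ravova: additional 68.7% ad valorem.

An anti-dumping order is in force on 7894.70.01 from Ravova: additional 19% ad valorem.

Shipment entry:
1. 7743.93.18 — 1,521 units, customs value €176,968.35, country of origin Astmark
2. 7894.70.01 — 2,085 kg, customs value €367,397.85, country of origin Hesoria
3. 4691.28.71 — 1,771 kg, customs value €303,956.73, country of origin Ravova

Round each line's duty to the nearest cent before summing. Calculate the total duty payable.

€332,852.30

Line 1 (7743.93.18, Astmark, 1,521 units, €176,968.35):
Base rate for 7743.93.18 is 28.5%.
Duty = €176,968.35 × 28.5% = €50,435.98.
Line 2 (7894.70.01, Hesoria, 2,085 kg, €367,397.85):
Base rate for 7894.70.01 is 16%.
Origin Hesoria qualifies under the Ulon–Hesoria agreement and 7894.70.01 is covered: preferential rate 13% applies instead.
The additional-duty order on 7894.70.01 targets Ravova, not Hesoria; it does not apply.
Duty = €367,397.85 × 13% = €47,761.72.
Line 3 (4691.28.71, Ravova, 1,771 kg, €303,956.73):
Base rate for 4691.28.71 is 8.5%.
4691.28.71 has an FTA preferential rate, but origin Ravova is not Hesoria; base rate stands.
Additional duty on 4691.28.71 from Ravova: +68.7%. Applied ad valorem rate: 8.5% + 68.7% = 77.2%.
Duty = €303,956.73 × 77.2% = €234,654.60.
Total = €50,435.98 + €47,761.72 + €234,654.60 = €332,852.30.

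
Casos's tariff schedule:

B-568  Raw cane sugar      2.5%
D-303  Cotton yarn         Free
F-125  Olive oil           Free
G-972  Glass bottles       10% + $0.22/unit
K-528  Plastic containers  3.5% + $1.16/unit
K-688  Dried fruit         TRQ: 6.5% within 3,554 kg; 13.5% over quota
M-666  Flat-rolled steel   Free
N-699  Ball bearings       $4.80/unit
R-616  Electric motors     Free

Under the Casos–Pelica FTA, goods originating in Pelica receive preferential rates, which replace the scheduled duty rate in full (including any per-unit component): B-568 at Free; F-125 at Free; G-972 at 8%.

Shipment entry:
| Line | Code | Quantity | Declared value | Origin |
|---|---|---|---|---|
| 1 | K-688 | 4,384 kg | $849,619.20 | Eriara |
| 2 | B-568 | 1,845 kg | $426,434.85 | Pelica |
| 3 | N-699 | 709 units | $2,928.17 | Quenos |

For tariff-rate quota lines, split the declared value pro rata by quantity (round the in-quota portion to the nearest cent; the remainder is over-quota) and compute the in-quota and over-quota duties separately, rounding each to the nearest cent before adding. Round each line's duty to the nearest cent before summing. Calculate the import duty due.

$69,888.23

Line 1 (K-688, Eriara, 4,384 kg, $849,619.20):
Code K-688 is under a tariff-rate quota (threshold 3,554 kg). In-quota: 3,554 kg at 6.5%; over-quota: 830 kg at 13.5%.
Pro-rata value split: in-quota = $849,619.20 × 3,554/4,384 = $688,765.20; over-quota = $849,619.20 − $688,765.20 = $160,854.00.
In-quota duty = $688,765.20 × 6.5% = $44,769.74. Over-quota duty = $160,854.00 × 13.5% = $21,715.29.
Line duty = $44,769.74 + $21,715.29 = $66,485.03.
Line 2 (B-568, Pelica, 1,845 kg, $426,434.85):
Base rate for B-568 is 2.5%.
Origin Pelica qualifies under the Casos–Pelica agreement and B-568 is covered: preferential rate Free applies instead.
Duty = $426,434.85 × 0% = $0.00.
Line 3 (N-699, Quenos, 709 units, $2,928.17):
Base rate for N-699 is $4.80/unit.
Duty = 709 × $4.80 = $3,403.20.
Total = $66,485.03 + $0.00 + $3,403.20 = $69,888.23.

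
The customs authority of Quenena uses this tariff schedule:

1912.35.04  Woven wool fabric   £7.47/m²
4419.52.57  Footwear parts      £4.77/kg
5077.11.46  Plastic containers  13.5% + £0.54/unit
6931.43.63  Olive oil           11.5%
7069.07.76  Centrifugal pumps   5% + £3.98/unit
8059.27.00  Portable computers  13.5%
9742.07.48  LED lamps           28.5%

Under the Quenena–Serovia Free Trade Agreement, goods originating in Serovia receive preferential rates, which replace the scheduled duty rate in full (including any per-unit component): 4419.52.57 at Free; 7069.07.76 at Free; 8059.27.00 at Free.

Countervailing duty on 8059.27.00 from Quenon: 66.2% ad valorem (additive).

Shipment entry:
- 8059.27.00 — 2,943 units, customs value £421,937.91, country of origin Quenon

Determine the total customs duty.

£336,284.51

Line 1 (8059.27.00, Quenon, 2,943 units, £421,937.91):
Base rate for 8059.27.00 is 13.5%.
8059.27.00 has an FTA preferential rate, but origin Quenon is not Serovia; base rate stands.
Additional duty on 8059.27.00 from Quenon: +66.2%. Applied ad valorem rate: 13.5% + 66.2% = 79.7%.
Duty = £421,937.91 × 79.7% = £336,284.51.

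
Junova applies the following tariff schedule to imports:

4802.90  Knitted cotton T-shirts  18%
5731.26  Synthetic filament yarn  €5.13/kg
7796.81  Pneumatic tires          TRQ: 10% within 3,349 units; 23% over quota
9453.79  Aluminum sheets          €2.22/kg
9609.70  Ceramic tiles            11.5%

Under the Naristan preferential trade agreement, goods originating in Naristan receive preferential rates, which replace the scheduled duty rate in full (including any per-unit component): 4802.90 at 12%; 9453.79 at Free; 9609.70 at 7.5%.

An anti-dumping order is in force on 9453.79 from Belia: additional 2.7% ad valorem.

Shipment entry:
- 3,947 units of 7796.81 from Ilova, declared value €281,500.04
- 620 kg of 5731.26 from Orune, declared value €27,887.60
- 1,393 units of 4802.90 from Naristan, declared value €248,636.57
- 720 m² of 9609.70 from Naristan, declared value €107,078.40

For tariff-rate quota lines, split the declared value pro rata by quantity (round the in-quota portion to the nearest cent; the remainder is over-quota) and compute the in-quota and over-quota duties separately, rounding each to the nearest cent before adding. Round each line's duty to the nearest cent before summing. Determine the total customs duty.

€74,742.29

Line 1 (7796.81, Ilova, 3,947 units, €281,500.04):
Code 7796.81 is under a tariff-rate quota (threshold 3,349 units). In-quota: 3,349 units at 10%; over-quota: 598 units at 23%.
Pro-rata value split: in-quota = €281,500.04 × 3,349/3,947 = €238,850.68; over-quota = €281,500.04 − €238,850.68 = €42,649.36.
In-quota duty = €238,850.68 × 10% = €23,885.07. Over-quota duty = €42,649.36 × 23% = €9,809.35.
Line duty = €23,885.07 + €9,809.35 = €33,694.42.
Line 2 (5731.26, Orune, 620 kg, €27,887.60):
Base rate for 5731.26 is €5.13/kg.
Duty = 620 × €5.13 = €3,180.60.
Line 3 (4802.90, Naristan, 1,393 units, €248,636.57):
Base rate for 4802.90 is 18%.
Origin Naristan qualifies under the Junova–Naristan agreement and 4802.90 is covered: preferential rate 12% applies instead.
Duty = €248,636.57 × 12% = €29,836.39.
Line 4 (9609.70, Naristan, 720 m², €107,078.40):
Base rate for 9609.70 is 11.5%.
Origin Naristan qualifies under the Junova–Naristan agreement and 9609.70 is covered: preferential rate 7.5% applies instead.
Duty = €107,078.40 × 7.5% = €8,030.88.
Total = €33,694.42 + €3,180.60 + €29,836.39 + €8,030.88 = €74,742.29.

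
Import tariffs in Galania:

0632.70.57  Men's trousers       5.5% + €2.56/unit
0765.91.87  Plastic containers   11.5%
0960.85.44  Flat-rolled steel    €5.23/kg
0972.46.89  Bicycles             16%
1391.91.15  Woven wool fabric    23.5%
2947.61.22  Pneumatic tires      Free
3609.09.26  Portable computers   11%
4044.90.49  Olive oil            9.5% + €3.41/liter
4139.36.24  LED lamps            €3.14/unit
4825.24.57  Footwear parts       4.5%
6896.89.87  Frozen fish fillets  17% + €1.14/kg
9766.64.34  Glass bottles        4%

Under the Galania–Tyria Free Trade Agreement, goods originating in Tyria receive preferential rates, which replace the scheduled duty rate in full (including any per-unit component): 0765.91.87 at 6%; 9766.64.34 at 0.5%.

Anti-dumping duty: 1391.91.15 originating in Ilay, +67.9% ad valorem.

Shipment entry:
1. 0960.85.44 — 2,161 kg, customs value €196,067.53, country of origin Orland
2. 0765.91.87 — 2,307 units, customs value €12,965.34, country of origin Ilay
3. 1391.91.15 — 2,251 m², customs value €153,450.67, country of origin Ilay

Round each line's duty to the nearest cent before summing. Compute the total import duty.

€153,046.95

Line 1 (0960.85.44, Orland, 2,161 kg, €196,067.53):
Base rate for 0960.85.44 is €5.23/kg.
Duty = 2,161 × €5.23 = €11,302.03.
Line 2 (0765.91.87, Ilay, 2,307 units, €12,965.34):
Base rate for 0765.91.87 is 11.5%.
0765.91.87 has an FTA preferential rate, but origin Ilay is not Tyria; base rate stands.
Duty = €12,965.34 × 11.5% = €1,491.01.
Line 3 (1391.91.15, Ilay, 2,251 m², €153,450.67):
Base rate for 1391.91.15 is 23.5%.
Additional duty on 1391.91.15 from Ilay: +67.9%. Applied ad valorem rate: 23.5% + 67.9% = 91.4%.
Duty = €153,450.67 × 91.4% = €140,253.91.
Total = €11,302.03 + €1,491.01 + €140,253.91 = €153,046.95.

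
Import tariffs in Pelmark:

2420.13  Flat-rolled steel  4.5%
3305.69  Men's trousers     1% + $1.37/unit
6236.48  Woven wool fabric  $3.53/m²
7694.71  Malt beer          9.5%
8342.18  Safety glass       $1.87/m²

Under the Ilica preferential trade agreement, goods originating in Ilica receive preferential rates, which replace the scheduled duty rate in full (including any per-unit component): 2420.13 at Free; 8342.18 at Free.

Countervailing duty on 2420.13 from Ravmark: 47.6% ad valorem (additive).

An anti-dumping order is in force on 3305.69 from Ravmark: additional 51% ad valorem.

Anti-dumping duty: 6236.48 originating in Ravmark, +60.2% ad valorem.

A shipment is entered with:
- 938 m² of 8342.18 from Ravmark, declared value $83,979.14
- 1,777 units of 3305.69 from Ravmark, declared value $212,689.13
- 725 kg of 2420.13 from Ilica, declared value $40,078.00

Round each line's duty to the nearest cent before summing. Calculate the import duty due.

Line 1 (8342.18, Ravmark, 938 m², $83,979.14):
Base rate for 8342.18 is $1.87/m².
8342.18 has an FTA preferential rate, but origin Ravmark is not Ilica; base rate stands.
Duty = 938 × $1.87 = $1,754.06.
Line 2 (3305.69, Ravmark, 1,777 units, $212,689.13):
Base rate for 3305.69 is 1% + $1.37/unit.
Additional duty on 3305.69 from Ravmark: +51%. Applied ad valorem rate: 1% + 51% = 52%.
Duty = $212,689.13 × 52% + 1,777 × $1.37 = $113,032.84.
Line 3 (2420.13, Ilica, 725 kg, $40,078.00):
Base rate for 2420.13 is 4.5%.
Origin Ilica qualifies under the Pelmark–Ilica agreement and 2420.13 is covered: preferential rate Free applies instead.
The additional-duty order on 2420.13 targets Ravmark, not Ilica; it does not apply.
Duty = $40,078.00 × 0% = $0.00.
Total = $1,754.06 + $113,032.84 + $0.00 = $114,786.90.

$114,786.90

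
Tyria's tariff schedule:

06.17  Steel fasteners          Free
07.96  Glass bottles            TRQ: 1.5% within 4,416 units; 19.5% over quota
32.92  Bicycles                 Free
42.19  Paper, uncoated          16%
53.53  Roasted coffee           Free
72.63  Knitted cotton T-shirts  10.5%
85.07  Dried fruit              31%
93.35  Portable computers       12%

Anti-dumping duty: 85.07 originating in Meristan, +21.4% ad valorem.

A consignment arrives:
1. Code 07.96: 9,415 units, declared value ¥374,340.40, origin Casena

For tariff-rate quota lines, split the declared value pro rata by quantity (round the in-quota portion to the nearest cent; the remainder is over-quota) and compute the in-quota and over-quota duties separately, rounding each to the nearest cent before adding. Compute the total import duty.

¥41,391.95

Line 1 (07.96, Casena, 9,415 units, ¥374,340.40):
Code 07.96 is under a tariff-rate quota (threshold 4,416 units). In-quota: 4,416 units at 1.5%; over-quota: 4,999 units at 19.5%.
Pro-rata value split: in-quota = ¥374,340.40 × 4,416/9,415 = ¥175,580.16; over-quota = ¥374,340.40 − ¥175,580.16 = ¥198,760.24.
In-quota duty = ¥175,580.16 × 1.5% = ¥2,633.70. Over-quota duty = ¥198,760.24 × 19.5% = ¥38,758.25.
Line duty = ¥2,633.70 + ¥38,758.25 = ¥41,391.95.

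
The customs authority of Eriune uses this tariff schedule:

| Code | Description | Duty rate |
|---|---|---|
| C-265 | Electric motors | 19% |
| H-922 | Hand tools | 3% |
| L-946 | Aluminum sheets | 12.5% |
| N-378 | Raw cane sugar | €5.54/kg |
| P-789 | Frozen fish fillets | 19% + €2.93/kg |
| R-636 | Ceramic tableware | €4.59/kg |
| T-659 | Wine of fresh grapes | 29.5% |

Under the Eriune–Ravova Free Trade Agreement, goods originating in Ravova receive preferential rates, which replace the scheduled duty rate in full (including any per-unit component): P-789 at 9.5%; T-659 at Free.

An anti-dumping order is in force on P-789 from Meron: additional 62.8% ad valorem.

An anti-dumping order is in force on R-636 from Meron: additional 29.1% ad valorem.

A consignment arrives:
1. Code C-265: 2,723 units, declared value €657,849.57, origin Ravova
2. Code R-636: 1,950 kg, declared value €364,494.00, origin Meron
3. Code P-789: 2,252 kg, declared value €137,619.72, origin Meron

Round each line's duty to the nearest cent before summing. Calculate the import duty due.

Line 1 (C-265, Ravova, 2,723 units, €657,849.57):
Base rate for C-265 is 19%.
Origin Ravova is the FTA partner but C-265 is not on the preference list; base rate stands.
Duty = €657,849.57 × 19% = €124,991.42.
Line 2 (R-636, Meron, 1,950 kg, €364,494.00):
Base rate for R-636 is €4.59/kg.
Additional duty on R-636 from Meron: +29.1% ad valorem. Applied ad valorem rate = 29.1%.
Duty = €364,494.00 × 29.1% + 1,950 × €4.59 = €115,018.25.
Line 3 (P-789, Meron, 2,252 kg, €137,619.72):
Base rate for P-789 is 19% + €2.93/kg.
P-789 has an FTA preferential rate, but origin Meron is not Ravova; base rate stands.
Additional duty on P-789 from Meron: +62.8%. Applied ad valorem rate: 19% + 62.8% = 81.8%.
Duty = €137,619.72 × 81.8% + 2,252 × €2.93 = €119,171.29.
Total = €124,991.42 + €115,018.25 + €119,171.29 = €359,180.96.

€359,180.96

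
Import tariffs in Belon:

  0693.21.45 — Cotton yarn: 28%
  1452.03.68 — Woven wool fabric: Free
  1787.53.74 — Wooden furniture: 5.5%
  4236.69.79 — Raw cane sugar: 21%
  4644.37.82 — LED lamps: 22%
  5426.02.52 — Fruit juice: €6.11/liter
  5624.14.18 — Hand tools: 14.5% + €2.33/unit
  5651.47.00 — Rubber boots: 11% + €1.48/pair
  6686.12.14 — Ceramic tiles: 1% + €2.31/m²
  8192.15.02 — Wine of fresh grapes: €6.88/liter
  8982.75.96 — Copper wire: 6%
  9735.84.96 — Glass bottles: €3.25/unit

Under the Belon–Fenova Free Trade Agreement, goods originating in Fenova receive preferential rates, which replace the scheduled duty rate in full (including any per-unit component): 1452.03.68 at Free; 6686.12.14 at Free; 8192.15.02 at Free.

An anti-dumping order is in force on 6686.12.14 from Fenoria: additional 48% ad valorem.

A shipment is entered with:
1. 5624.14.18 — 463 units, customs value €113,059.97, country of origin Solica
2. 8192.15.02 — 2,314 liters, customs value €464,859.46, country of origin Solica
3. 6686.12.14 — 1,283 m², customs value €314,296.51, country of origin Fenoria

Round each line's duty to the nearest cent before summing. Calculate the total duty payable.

€190,361.83

Line 1 (5624.14.18, Solica, 463 units, €113,059.97):
Base rate for 5624.14.18 is 14.5% + €2.33/unit.
Duty = €113,059.97 × 14.5% + 463 × €2.33 = €17,472.49.
Line 2 (8192.15.02, Solica, 2,314 liters, €464,859.46):
Base rate for 8192.15.02 is €6.88/liter.
8192.15.02 has an FTA preferential rate, but origin Solica is not Fenova; base rate stands.
Duty = 2,314 × €6.88 = €15,920.32.
Line 3 (6686.12.14, Fenoria, 1,283 m², €314,296.51):
Base rate for 6686.12.14 is 1% + €2.31/m².
6686.12.14 has an FTA preferential rate, but origin Fenoria is not Fenova; base rate stands.
Additional duty on 6686.12.14 from Fenoria: +48%. Applied ad valorem rate: 1% + 48% = 49%.
Duty = €314,296.51 × 49% + 1,283 × €2.31 = €156,969.02.
Total = €17,472.49 + €15,920.32 + €156,969.02 = €190,361.83.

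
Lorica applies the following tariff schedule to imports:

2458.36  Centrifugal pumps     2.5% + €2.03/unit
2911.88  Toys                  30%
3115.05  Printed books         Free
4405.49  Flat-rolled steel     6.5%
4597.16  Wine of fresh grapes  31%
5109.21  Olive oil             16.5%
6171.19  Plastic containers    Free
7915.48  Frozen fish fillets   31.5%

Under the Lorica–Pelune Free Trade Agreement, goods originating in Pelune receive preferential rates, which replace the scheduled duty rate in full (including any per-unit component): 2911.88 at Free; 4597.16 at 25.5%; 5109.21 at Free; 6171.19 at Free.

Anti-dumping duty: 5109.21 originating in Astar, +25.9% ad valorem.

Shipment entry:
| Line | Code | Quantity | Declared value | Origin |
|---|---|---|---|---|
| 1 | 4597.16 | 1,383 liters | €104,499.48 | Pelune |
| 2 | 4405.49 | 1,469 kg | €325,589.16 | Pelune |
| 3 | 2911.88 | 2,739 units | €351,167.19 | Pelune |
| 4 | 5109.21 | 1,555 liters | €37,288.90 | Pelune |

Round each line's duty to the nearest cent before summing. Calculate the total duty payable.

€47,810.67

Line 1 (4597.16, Pelune, 1,383 liters, €104,499.48):
Base rate for 4597.16 is 31%.
Origin Pelune qualifies under the Lorica–Pelune agreement and 4597.16 is covered: preferential rate 25.5% applies instead.
Duty = €104,499.48 × 25.5% = €26,647.37.
Line 2 (4405.49, Pelune, 1,469 kg, €325,589.16):
Base rate for 4405.49 is 6.5%.
Origin Pelune is the FTA partner but 4405.49 is not on the preference list; base rate stands.
Duty = €325,589.16 × 6.5% = €21,163.30.
Line 3 (2911.88, Pelune, 2,739 units, €351,167.19):
Base rate for 2911.88 is 30%.
Origin Pelune qualifies under the Lorica–Pelune agreement and 2911.88 is covered: preferential rate Free applies instead.
Duty = €351,167.19 × 0% = €0.00.
Line 4 (5109.21, Pelune, 1,555 liters, €37,288.90):
Base rate for 5109.21 is 16.5%.
Origin Pelune qualifies under the Lorica–Pelune agreement and 5109.21 is covered: preferential rate Free applies instead.
The additional-duty order on 5109.21 targets Astar, not Pelune; it does not apply.
Duty = €37,288.90 × 0% = €0.00.
Total = €26,647.37 + €21,163.30 + €0.00 + €0.00 = €47,810.67.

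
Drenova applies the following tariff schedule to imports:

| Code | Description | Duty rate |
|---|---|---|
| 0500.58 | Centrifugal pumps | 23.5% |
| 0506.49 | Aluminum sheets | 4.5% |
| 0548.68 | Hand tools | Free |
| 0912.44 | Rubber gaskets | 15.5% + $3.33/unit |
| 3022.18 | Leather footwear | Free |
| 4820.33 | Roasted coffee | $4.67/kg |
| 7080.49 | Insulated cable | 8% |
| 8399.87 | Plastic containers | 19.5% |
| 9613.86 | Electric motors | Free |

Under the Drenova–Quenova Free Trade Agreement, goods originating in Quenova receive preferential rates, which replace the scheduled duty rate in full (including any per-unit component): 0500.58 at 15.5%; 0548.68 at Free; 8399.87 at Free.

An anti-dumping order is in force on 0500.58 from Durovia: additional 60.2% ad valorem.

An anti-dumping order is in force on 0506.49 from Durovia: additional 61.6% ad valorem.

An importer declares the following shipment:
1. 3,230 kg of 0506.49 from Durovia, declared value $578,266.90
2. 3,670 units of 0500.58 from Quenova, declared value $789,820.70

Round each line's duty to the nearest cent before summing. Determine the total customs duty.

Line 1 (0506.49, Durovia, 3,230 kg, $578,266.90):
Base rate for 0506.49 is 4.5%.
Additional duty on 0506.49 from Durovia: +61.6%. Applied ad valorem rate: 4.5% + 61.6% = 66.1%.
Duty = $578,266.90 × 66.1% = $382,234.42.
Line 2 (0500.58, Quenova, 3,670 units, $789,820.70):
Base rate for 0500.58 is 23.5%.
Origin Quenova qualifies under the Drenova–Quenova agreement and 0500.58 is covered: preferential rate 15.5% applies instead.
The additional-duty order on 0500.58 targets Durovia, not Quenova; it does not apply.
Duty = $789,820.70 × 15.5% = $122,422.21.
Total = $382,234.42 + $122,422.21 = $504,656.63.

$504,656.63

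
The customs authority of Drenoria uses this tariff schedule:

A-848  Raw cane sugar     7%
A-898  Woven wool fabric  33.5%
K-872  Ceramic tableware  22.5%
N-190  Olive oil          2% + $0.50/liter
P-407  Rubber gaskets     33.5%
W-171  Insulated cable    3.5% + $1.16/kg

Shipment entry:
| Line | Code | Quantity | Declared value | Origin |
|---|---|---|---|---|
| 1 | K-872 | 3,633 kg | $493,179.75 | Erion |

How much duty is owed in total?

$110,965.44

Line 1 (K-872, Erion, 3,633 kg, $493,179.75):
Base rate for K-872 is 22.5%.
Duty = $493,179.75 × 22.5% = $110,965.44.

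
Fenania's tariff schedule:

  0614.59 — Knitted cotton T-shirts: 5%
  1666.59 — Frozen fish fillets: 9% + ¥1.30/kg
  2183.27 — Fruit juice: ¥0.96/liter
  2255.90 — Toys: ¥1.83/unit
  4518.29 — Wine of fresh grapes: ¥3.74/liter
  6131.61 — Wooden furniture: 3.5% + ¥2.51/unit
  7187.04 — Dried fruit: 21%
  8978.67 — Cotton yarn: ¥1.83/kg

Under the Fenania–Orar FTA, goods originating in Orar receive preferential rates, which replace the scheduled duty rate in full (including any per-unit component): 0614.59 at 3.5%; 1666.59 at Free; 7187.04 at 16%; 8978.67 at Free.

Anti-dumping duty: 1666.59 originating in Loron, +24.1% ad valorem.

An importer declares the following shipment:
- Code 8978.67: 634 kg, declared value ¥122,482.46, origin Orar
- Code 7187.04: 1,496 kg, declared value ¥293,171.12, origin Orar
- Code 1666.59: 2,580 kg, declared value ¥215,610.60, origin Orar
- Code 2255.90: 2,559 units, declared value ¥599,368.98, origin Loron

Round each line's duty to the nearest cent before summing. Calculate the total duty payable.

¥51,590.35

Line 1 (8978.67, Orar, 634 kg, ¥122,482.46):
Base rate for 8978.67 is ¥1.83/kg.
Origin Orar qualifies under the Fenania–Orar agreement and 8978.67 is covered: preferential rate Free applies instead.
Duty = ¥122,482.46 × 0% = ¥0.00.
Line 2 (7187.04, Orar, 1,496 kg, ¥293,171.12):
Base rate for 7187.04 is 21%.
Origin Orar qualifies under the Fenania–Orar agreement and 7187.04 is covered: preferential rate 16% applies instead.
Duty = ¥293,171.12 × 16% = ¥46,907.38.
Line 3 (1666.59, Orar, 2,580 kg, ¥215,610.60):
Base rate for 1666.59 is 9% + ¥1.30/kg.
Origin Orar qualifies under the Fenania–Orar agreement and 1666.59 is covered: preferential rate Free applies instead.
The additional-duty order on 1666.59 targets Loron, not Orar; it does not apply.
Duty = ¥215,610.60 × 0% = ¥0.00.
Line 4 (2255.90, Loron, 2,559 units, ¥599,368.98):
Base rate for 2255.90 is ¥1.83/unit.
Duty = 2,559 × ¥1.83 = ¥4,682.97.
Total = ¥0.00 + ¥46,907.38 + ¥0.00 + ¥4,682.97 = ¥51,590.35.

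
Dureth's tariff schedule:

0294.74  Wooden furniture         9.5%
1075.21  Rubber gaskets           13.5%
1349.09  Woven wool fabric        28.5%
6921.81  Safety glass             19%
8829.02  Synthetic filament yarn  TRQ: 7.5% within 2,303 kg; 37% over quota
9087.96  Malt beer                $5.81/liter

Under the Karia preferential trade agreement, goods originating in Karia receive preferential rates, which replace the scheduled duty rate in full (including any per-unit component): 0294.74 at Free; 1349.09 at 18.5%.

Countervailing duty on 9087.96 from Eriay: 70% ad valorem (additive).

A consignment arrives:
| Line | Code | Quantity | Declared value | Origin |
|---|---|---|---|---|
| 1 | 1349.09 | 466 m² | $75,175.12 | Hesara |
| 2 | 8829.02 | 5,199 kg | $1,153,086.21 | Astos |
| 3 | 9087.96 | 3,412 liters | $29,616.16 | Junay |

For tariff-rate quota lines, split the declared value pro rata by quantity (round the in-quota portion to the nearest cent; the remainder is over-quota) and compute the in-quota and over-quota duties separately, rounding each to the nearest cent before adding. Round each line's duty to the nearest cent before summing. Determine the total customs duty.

$317,209.73

Line 1 (1349.09, Hesara, 466 m², $75,175.12):
Base rate for 1349.09 is 28.5%.
1349.09 has an FTA preferential rate, but origin Hesara is not Karia; base rate stands.
Duty = $75,175.12 × 28.5% = $21,424.91.
Line 2 (8829.02, Astos, 5,199 kg, $1,153,086.21):
Code 8829.02 is under a tariff-rate quota (threshold 2,303 kg). In-quota: 2,303 kg at 7.5%; over-quota: 2,896 kg at 37%.
Pro-rata value split: in-quota = $1,153,086.21 × 2,303/5,199 = $510,782.37; over-quota = $1,153,086.21 − $510,782.37 = $642,303.84.
In-quota duty = $510,782.37 × 7.5% = $38,308.68. Over-quota duty = $642,303.84 × 37% = $237,652.42.
Line duty = $38,308.68 + $237,652.42 = $275,961.10.
Line 3 (9087.96, Junay, 3,412 liters, $29,616.16):
Base rate for 9087.96 is $5.81/liter.
The additional-duty order on 9087.96 targets Eriay, not Junay; it does not apply.
Duty = 3,412 × $5.81 = $19,823.72.
Total = $21,424.91 + $275,961.10 + $19,823.72 = $317,209.73.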